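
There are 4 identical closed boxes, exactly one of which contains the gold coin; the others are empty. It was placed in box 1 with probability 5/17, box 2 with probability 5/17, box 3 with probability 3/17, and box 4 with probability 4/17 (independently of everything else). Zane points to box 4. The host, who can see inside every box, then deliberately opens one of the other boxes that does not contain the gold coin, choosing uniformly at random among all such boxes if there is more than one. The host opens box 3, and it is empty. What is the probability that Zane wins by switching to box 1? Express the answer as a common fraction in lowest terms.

15/38

Condition on the true location of the gold coin.
If it is in either of boxes 1 and 2 (prior 5/17 each): the host has 2 equally likely choices, so probability 1/2; weight (5/17)·(1/2) = 5/34 each.
If it is in box 3 (prior 3/17): the host opened box 3, so this case is ruled out; weight (3/17)·0 = 0.
If it is in box 4 (prior 4/17): the host has 3 equally likely choices, so probability 1/3; weight (4/17)·(1/3) = 4/51.
The weights sum to 19/51.
So P(the gold coin in box 1 | the host opened box 3) = (5/34) / (19/51) = 15/38.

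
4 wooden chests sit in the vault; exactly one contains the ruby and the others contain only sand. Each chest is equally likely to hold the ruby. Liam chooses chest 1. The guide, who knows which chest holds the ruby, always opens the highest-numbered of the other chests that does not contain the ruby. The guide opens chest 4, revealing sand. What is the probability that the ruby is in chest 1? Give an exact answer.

1/3

Condition on the true location of the ruby.
If it is in any of chests 1, 2, and 3 (prior 1/4 each): chest 4 is the highest-numbered option available, probability 1; weight (1/4)·1 = 1/4 each.
If it is in chest 4 (prior 1/4): the guide opened chest 4, so this case is ruled out; weight (1/4)·0 = 0.
The weights sum to 3/4.
So P(the ruby in chest 1 | the guide opened chest 4) = (1/4) / (3/4) = 1/3.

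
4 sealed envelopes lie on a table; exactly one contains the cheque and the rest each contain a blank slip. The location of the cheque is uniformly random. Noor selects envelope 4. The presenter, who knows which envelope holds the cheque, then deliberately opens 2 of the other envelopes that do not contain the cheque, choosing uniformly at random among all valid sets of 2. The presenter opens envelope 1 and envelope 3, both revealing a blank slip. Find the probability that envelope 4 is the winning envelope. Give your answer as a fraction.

1/4

Apply Bayes' rule, conditioning on where the cheque actually is.
If it is in either of envelopes 1 and 3 (prior 1/4 each): that envelope was opened and seen not to hold the prize — ruled out; weight (1/4)·0 = 0 each.
If it is in envelope 2 (prior 1/4): the presenter has no choice, probability 1; weight (1/4)·1 = 1/4.
If it is in envelope 4 (prior 1/4): the presenter has 3 equally likely choices, so probability 1/3; weight (1/4)·(1/3) = 1/12.
The weights sum to 1/3.
So P(the cheque in envelope 4 | the presenter opened envelope 1 and envelope 3) = (1/12) / (1/3) = 1/4.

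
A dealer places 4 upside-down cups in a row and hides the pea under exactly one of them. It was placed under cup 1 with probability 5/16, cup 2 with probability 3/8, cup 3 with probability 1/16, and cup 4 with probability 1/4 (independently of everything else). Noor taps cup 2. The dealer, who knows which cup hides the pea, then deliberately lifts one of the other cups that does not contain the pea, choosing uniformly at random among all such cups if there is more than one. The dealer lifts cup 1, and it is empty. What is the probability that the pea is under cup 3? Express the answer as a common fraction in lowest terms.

1/9

Consider each possible location of the pea in turn.
If it is under cup 1 (prior 5/16): the dealer opened cup 1, so this case is ruled out; weight (5/16)·0 = 0.
If it is under cup 2 (prior 3/8): the dealer has 3 equally likely choices, so probability 1/3; weight (3/8)·(1/3) = 1/8.
If it is under cup 3 (prior 1/16): the dealer has 2 equally likely choices, so probability 1/2; weight (1/16)·(1/2) = 1/32.
If it is under cup 4 (prior 1/4): the dealer has 2 equally likely choices, so probability 1/2; weight (1/4)·(1/2) = 1/8.
The weights sum to 9/32.
So P(the pea under cup 3 | the dealer opened cup 1) = (1/32) / (9/32) = 1/9.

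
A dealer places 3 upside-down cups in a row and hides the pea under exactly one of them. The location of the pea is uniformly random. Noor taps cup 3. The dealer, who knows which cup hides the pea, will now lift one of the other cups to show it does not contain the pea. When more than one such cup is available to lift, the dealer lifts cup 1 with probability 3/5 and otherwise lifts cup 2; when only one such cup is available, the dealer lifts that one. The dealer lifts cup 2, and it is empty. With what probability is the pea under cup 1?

Apply Bayes' rule, conditioning on where the pea actually is.
If it is under cup 1 (prior 1/3): only cup 2 is available, probability 1; weight (1/3)·1 = 1/3.
If it is under cup 2 (prior 1/3): the dealer opened cup 2, so this case is ruled out; weight (1/3)·0 = 0.
If it is under cup 3 (prior 1/3): cup 1 is available but not opened, probability 2/5; weight (1/3)·(2/5) = 2/15.
The weights sum to 7/15.
So P(the pea under cup 1 | the dealer opened cup 2) = (1/3) / (7/15) = 5/7.

5/7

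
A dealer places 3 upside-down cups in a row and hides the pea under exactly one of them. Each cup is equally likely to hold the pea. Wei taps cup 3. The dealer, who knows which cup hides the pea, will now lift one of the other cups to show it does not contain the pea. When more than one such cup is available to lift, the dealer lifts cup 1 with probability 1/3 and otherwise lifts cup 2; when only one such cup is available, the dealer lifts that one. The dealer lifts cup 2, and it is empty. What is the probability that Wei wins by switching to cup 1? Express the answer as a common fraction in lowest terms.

Apply Bayes' rule, conditioning on where the pea actually is.
If it is under cup 1 (prior 1/3): only cup 2 is available, probability 1; weight (1/3)·1 = 1/3.
If it is under cup 2 (prior 1/3): the dealer opened cup 2, so this case is ruled out; weight (1/3)·0 = 0.
If it is under cup 3 (prior 1/3): cup 1 is available but not opened, probability 2/3; weight (1/3)·(2/3) = 2/9.
The weights sum to 5/9.
So P(the pea under cup 1 | the dealer opened cup 2) = (1/3) / (5/9) = 3/5.

3/5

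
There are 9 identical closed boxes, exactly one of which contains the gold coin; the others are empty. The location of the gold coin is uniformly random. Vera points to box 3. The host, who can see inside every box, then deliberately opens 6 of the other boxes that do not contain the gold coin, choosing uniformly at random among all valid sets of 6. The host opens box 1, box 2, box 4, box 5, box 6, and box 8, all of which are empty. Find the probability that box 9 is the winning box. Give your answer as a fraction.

Condition on the true location of the gold coin.
If it is in any of boxes 1, 2, 4, 5, 6, and 8 (prior 1/9 each): that box was opened and seen not to hold the prize — ruled out; weight (1/9)·0 = 0 each.
If it is in box 3 (prior 1/9): the host has 28 equally likely choices, so probability 1/28; weight (1/9)·(1/28) = 1/252.
If it is in either of boxes 7 and 9 (prior 1/9 each): the host has 7 equally likely choices, so probability 1/7; weight (1/9)·(1/7) = 1/63 each.
The weights sum to 1/28.
So P(the gold coin in box 9 | the host opened box 1, box 2, box 4, box 5, box 6, and box 8) = (1/63) / (1/28) = 4/9.

4/9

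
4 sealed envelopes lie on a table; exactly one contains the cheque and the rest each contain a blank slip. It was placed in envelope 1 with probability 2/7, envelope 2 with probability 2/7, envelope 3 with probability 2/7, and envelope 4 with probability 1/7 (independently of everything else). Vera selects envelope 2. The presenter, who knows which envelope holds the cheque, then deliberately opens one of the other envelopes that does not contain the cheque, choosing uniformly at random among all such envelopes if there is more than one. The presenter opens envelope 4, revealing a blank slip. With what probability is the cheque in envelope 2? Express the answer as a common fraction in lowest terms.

Apply Bayes' rule, conditioning on where the cheque actually is.
If it is in either of envelopes 1 and 3 (prior 2/7 each): the presenter has 2 equally likely choices, so probability 1/2; weight (2/7)·(1/2) = 1/7 each.
If it is in envelope 2 (prior 2/7): the presenter has 3 equally likely choices, so probability 1/3; weight (2/7)·(1/3) = 2/21.
If it is in envelope 4 (prior 1/7): the presenter opened envelope 4, so this case is ruled out; weight (1/7)·0 = 0.
The weights sum to 8/21.
So P(the cheque in envelope 2 | the presenter opened envelope 4) = (2/21) / (8/21) = 1/4.

1/4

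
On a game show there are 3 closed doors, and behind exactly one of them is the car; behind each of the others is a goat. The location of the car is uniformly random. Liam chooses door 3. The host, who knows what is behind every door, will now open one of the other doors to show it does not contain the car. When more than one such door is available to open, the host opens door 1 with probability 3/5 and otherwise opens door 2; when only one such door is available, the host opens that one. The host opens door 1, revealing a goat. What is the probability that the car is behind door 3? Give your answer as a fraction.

Consider each possible location of the car in turn.
If it is behind door 1 (prior 1/3): the host opened door 1, so this case is ruled out; weight (1/3)·0 = 0.
If it is behind door 2 (prior 1/3): only door 1 is available, probability 1; weight (1/3)·1 = 1/3.
If it is behind door 3 (prior 1/3): door 1 is available, opened with probability 3/5; weight (1/3)·(3/5) = 1/5.
The weights sum to 8/15.
So P(the car behind door 3 | the host opened door 1) = (1/5) / (8/15) = 3/8.

3/8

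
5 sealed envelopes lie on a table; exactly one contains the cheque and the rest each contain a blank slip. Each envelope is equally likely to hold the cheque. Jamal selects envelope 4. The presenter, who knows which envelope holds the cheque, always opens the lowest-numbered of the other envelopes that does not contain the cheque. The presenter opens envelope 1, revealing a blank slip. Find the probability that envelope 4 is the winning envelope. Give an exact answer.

Consider each possible location of the cheque in turn.
If it is in envelope 1 (prior 1/5): the presenter opened envelope 1, so this case is ruled out; weight (1/5)·0 = 0.
If it is in any of envelopes 2, 3, 4, and 5 (prior 1/5 each): envelope 1 is the lowest-numbered option available, probability 1; weight (1/5)·1 = 1/5 each.
The weights sum to 4/5.
So P(the cheque in envelope 4 | the presenter opened envelope 1) = (1/5) / (4/5) = 1/4.

1/4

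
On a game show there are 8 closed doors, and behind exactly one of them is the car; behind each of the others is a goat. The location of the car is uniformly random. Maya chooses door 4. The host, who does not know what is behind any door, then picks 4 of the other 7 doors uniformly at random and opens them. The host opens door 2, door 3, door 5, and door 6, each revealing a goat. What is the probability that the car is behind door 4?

1/4

Because the host chose which doors to open without knowing where the car is, the choice is independent of the prize location. Learning that none of the 4 opened doors holds the car simply rules out those 4 locations and leaves the remaining 4 doors still equally likely by symmetry.
So P(the car behind door 4) = 1/4.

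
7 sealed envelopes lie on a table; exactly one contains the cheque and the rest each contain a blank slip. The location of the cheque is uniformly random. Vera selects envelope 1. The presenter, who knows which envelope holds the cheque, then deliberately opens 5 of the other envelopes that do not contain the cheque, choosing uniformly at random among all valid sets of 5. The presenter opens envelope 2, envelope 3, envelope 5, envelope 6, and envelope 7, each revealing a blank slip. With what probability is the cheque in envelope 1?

Condition on the true location of the cheque.
If it is in envelope 1 (prior 1/7): the presenter has 6 equally likely choices, so probability 1/6; weight (1/7)·(1/6) = 1/42.
If it is in any of envelopes 2, 3, 5, 6, and 7 (prior 1/7 each): that envelope was opened and seen not to hold the prize — ruled out; weight (1/7)·0 = 0 each.
If it is in envelope 4 (prior 1/7): the presenter has no choice, probability 1; weight (1/7)·1 = 1/7.
The weights sum to 1/6.
So P(the cheque in envelope 1 | the presenter opened envelope 2, envelope 3, envelope 5, envelope 6, and envelope 7) = (1/42) / (1/6) = 1/7.

1/7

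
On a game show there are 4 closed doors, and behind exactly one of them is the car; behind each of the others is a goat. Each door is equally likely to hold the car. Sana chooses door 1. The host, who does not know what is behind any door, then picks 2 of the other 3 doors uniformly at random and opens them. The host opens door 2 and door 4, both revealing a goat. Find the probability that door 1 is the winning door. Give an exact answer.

1/2

Because the host chose which doors to open without knowing where the car is, the choice is independent of the prize location. Learning that none of the 2 opened doors holds the car simply rules out those 2 locations and leaves the remaining 2 doors still equally likely by symmetry.
So P(the car behind door 1) = 1/2.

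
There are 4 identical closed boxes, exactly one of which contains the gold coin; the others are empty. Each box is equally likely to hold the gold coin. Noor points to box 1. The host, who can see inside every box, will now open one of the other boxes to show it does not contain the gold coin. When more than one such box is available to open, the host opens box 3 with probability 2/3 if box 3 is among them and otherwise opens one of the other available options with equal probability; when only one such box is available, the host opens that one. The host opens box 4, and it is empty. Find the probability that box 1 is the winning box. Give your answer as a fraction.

Apply Bayes' rule, conditioning on where the gold coin actually is.
If it is in box 1 (prior 1/4): box 3 is available but not opened; box 4 gets probability (1 − 2/3)/2 = 1/6; weight (1/4)·(1/6) = 1/24.
If it is in box 2 (prior 1/4): box 3 is available but not opened, probability 1/3; weight (1/4)·(1/3) = 1/12.
If it is in box 3 (prior 1/4): box 3 holds the prize so is unavailable; the host chooses uniformly among the 2 others, probability 1/2; weight (1/4)·(1/2) = 1/8.
If it is in box 4 (prior 1/4): the host opened box 4, so this case is ruled out; weight (1/4)·0 = 0.
The weights sum to 1/4.
So P(the gold coin in box 1 | the host opened box 4) = (1/24) / (1/4) = 1/6.

1/6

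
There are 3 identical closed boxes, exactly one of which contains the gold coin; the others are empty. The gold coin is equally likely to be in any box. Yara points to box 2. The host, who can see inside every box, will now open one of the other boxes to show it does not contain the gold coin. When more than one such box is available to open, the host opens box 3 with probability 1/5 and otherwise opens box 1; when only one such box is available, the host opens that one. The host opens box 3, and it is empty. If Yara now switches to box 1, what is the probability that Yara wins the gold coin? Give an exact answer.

5/6

Apply Bayes' rule, conditioning on where the gold coin actually is.
If it is in box 1 (prior 1/3): only box 3 is available, probability 1; weight (1/3)·1 = 1/3.
If it is in box 2 (prior 1/3): box 3 is available, opened with probability 1/5; weight (1/3)·(1/5) = 1/15.
If it is in box 3 (prior 1/3): the host opened box 3, so this case is ruled out; weight (1/3)·0 = 0.
The weights sum to 2/5.
So P(the gold coin in box 1 | the host opened box 3) = (1/3) / (2/5) = 5/6.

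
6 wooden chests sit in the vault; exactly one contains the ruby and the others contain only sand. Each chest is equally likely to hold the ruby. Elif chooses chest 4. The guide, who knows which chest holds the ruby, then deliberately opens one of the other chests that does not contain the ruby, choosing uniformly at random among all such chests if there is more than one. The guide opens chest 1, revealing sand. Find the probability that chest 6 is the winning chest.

5/24

Condition on the true location of the ruby.
If it is in chest 1 (prior 1/6): the guide opened chest 1, so this case is ruled out; weight (1/6)·0 = 0.
If it is in any of chests 2, 3, 5, and 6 (prior 1/6 each): the guide has 4 equally likely choices, so probability 1/4; weight (1/6)·(1/4) = 1/24 each.
If it is in chest 4 (prior 1/6): the guide has 5 equally likely choices, so probability 1/5; weight (1/6)·(1/5) = 1/30.
The weights sum to 1/5.
So P(the ruby in chest 6 | the guide opened chest 1) = (1/24) / (1/5) = 5/24.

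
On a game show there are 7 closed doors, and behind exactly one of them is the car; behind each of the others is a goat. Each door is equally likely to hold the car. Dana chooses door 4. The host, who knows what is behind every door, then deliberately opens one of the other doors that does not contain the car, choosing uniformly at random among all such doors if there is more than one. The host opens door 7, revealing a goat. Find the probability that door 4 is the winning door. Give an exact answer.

1/7

Consider each possible location of the car in turn.
If it is behind any of doors 1, 2, 3, 5, and 6 (prior 1/7 each): the host has 5 equally likely choices, so probability 1/5; weight (1/7)·(1/5) = 1/35 each.
If it is behind door 4 (prior 1/7): the host has 6 equally likely choices, so probability 1/6; weight (1/7)·(1/6) = 1/42.
If it is behind door 7 (prior 1/7): the host opened door 7, so this case is ruled out; weight (1/7)·0 = 0.
The weights sum to 1/6.
So P(the car behind door 4 | the host opened door 7) = (1/42) / (1/6) = 1/7.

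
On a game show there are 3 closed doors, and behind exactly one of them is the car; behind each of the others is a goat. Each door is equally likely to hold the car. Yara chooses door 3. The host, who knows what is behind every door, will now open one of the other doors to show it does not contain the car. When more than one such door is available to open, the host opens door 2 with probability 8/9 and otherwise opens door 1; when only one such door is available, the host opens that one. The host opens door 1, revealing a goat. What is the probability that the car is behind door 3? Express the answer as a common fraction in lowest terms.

1/10

Apply Bayes' rule, conditioning on where the car actually is.
If it is behind door 1 (prior 1/3): the host opened door 1, so this case is ruled out; weight (1/3)·0 = 0.
If it is behind door 2 (prior 1/3): only door 1 is available, probability 1; weight (1/3)·1 = 1/3.
If it is behind door 3 (prior 1/3): door 2 is available but not opened, probability 1/9; weight (1/3)·(1/9) = 1/27.
The weights sum to 10/27.
So P(the car behind door 3 | the host opened door 1) = (1/27) / (10/27) = 1/10.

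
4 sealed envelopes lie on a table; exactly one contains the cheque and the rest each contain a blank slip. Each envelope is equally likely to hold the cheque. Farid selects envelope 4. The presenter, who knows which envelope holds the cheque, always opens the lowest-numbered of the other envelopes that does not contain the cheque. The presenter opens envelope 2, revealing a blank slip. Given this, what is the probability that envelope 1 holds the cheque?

1

Condition on the true location of the cheque.
If it is in envelope 1 (prior 1/4): envelope 2 is the lowest-numbered option available, probability 1; weight (1/4)·1 = 1/4.
If it is in envelope 2 (prior 1/4): the presenter opened envelope 2, so this case is ruled out; weight (1/4)·0 = 0.
If it is in either of envelopes 3 and 4 (prior 1/4 each): the presenter would have opened envelope 1 instead, probability 0; weight (1/4)·0 = 0 each.
The weights sum to 1/4.
So P(the cheque in envelope 1 | the presenter opened envelope 2) = (1/4) / (1/4) = 1.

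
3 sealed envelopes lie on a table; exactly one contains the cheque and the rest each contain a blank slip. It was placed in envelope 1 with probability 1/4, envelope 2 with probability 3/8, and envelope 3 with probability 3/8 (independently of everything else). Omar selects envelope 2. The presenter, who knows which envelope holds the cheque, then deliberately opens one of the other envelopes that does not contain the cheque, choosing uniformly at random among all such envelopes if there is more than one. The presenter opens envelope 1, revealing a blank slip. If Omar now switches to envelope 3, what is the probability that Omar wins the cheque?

2/3

Condition on the true location of the cheque.
If it is in envelope 1 (prior 1/4): the presenter opened envelope 1, so this case is ruled out; weight (1/4)·0 = 0.
If it is in envelope 2 (prior 3/8): the presenter has 2 equally likely choices, so probability 1/2; weight (3/8)·(1/2) = 3/16.
If it is in envelope 3 (prior 3/8): the presenter has no choice, probability 1; weight (3/8)·1 = 3/8.
The weights sum to 9/16.
So P(the cheque in envelope 3 | the presenter opened envelope 1) = (3/8) / (9/16) = 2/3.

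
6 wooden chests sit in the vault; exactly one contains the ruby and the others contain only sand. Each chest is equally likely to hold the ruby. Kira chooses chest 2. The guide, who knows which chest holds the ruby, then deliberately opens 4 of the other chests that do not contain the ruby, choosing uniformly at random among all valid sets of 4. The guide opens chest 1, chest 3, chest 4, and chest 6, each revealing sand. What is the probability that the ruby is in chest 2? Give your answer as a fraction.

Consider each possible location of the ruby in turn.
If it is in any of chests 1, 3, 4, and 6 (prior 1/6 each): that chest was opened and seen not to hold the prize — ruled out; weight (1/6)·0 = 0 each.
If it is in chest 2 (prior 1/6): the guide has 5 equally likely choices, so probability 1/5; weight (1/6)·(1/5) = 1/30.
If it is in chest 5 (prior 1/6): the guide has no choice, probability 1; weight (1/6)·1 = 1/6.
The weights sum to 1/5.
So P(the ruby in chest 2 | the guide opened chest 1, chest 3, chest 4, and chest 6) = (1/30) / (1/5) = 1/6.

1/6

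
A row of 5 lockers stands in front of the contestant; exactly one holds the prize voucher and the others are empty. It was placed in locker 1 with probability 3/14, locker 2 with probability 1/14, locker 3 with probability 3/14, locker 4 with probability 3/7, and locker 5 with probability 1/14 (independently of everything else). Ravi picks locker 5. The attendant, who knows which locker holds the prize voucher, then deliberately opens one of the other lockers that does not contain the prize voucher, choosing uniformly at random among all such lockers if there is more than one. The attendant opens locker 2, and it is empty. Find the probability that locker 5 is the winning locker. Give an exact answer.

Consider each possible location of the prize voucher in turn.
If it is in either of lockers 1 and 3 (prior 3/14 each): the attendant has 3 equally likely choices, so probability 1/3; weight (3/14)·(1/3) = 1/14 each.
If it is in locker 2 (prior 1/14): the attendant opened locker 2, so this case is ruled out; weight (1/14)·0 = 0.
If it is in locker 4 (prior 3/7): the attendant has 3 equally likely choices, so probability 1/3; weight (3/7)·(1/3) = 1/7.
If it is in locker 5 (prior 1/14): the attendant has 4 equally likely choices, so probability 1/4; weight (1/14)·(1/4) = 1/56.
The weights sum to 17/56.
So P(the prize voucher in locker 5 | the attendant opened locker 2) = (1/56) / (17/56) = 1/17.

1/17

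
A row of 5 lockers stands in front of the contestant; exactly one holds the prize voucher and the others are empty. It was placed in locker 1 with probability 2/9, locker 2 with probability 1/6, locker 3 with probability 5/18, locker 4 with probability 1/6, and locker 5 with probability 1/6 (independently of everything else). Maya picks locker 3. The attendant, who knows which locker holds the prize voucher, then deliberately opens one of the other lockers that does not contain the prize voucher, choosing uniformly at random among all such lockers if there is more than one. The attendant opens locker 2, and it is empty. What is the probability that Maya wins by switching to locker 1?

16/55

Apply Bayes' rule, conditioning on where the prize voucher actually is.
If it is in locker 1 (prior 2/9): the attendant has 3 equally likely choices, so probability 1/3; weight (2/9)·(1/3) = 2/27.
If it is in locker 2 (prior 1/6): the attendant opened locker 2, so this case is ruled out; weight (1/6)·0 = 0.
If it is in locker 3 (prior 5/18): the attendant has 4 equally likely choices, so probability 1/4; weight (5/18)·(1/4) = 5/72.
If it is in either of lockers 4 and 5 (prior 1/6 each): the attendant has 3 equally likely choices, so probability 1/3; weight (1/6)·(1/3) = 1/18 each.
The weights sum to 55/216.
So P(the prize voucher in locker 1 | the attendant opened locker 2) = (2/27) / (55/216) = 16/55.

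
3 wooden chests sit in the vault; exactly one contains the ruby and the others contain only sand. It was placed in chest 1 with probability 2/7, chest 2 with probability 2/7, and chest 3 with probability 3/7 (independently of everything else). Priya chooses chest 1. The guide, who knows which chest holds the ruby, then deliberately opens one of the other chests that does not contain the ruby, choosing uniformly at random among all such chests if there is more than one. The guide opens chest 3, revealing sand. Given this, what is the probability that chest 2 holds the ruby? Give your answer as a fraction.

2/3

Apply Bayes' rule, conditioning on where the ruby actually is.
If it is in chest 1 (prior 2/7): the guide has 2 equally likely choices, so probability 1/2; weight (2/7)·(1/2) = 1/7.
If it is in chest 2 (prior 2/7): the guide has no choice, probability 1; weight (2/7)·1 = 2/7.
If it is in chest 3 (prior 3/7): the guide opened chest 3, so this case is ruled out; weight (3/7)·0 = 0.
The weights sum to 3/7.
So P(the ruby in chest 2 | the guide opened chest 3) = (2/7) / (3/7) = 2/3.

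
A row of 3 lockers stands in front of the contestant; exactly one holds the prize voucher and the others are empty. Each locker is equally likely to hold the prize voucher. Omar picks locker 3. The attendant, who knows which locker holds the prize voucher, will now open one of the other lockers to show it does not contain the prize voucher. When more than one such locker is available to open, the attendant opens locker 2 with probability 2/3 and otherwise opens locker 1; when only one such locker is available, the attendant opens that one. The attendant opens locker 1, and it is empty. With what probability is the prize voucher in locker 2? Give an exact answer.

Consider each possible location of the prize voucher in turn.
If it is in locker 1 (prior 1/3): the attendant opened locker 1, so this case is ruled out; weight (1/3)·0 = 0.
If it is in locker 2 (prior 1/3): only locker 1 is available, probability 1; weight (1/3)·1 = 1/3.
If it is in locker 3 (prior 1/3): locker 2 is available but not opened, probability 1/3; weight (1/3)·(1/3) = 1/9.
The weights sum to 4/9.
So P(the prize voucher in locker 2 | the attendant opened locker 1) = (1/3) / (4/9) = 3/4.

3/4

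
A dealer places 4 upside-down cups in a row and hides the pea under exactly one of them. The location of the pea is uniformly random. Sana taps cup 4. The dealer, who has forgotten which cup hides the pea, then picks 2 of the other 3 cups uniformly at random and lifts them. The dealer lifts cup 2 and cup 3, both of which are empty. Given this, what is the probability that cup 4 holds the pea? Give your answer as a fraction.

Condition on the true location of the pea.
If it is under either of cups 1 and 4 (prior 1/4 each): the dealer picks exactly this set with probability 1/3 regardless, and none is the prize; weight (1/4)·(1/3) = 1/12 each.
If it is under either of cups 2 and 3 (prior 1/4 each): that cup was opened and seen not to hold the prize — ruled out; weight (1/4)·0 = 0 each.
The weights sum to 1/6.
So P(the pea under cup 4 | the dealer opened cup 2 and cup 3) = (1/12) / (1/6) = 1/2.

1/2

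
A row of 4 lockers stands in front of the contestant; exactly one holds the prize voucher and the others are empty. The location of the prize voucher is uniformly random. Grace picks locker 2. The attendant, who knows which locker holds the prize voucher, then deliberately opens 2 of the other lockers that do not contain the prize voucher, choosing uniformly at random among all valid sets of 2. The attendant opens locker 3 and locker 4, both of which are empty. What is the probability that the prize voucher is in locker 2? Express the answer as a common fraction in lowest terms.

1/4

Consider each possible location of the prize voucher in turn.
If it is in locker 1 (prior 1/4): the attendant has no choice, probability 1; weight (1/4)·1 = 1/4.
If it is in locker 2 (prior 1/4): the attendant has 3 equally likely choices, so probability 1/3; weight (1/4)·(1/3) = 1/12.
If it is in either of lockers 3 and 4 (prior 1/4 each): that locker was opened and seen not to hold the prize — ruled out; weight (1/4)·0 = 0 each.
The weights sum to 1/3.
So P(the prize voucher in locker 2 | the attendant opened locker 3 and locker 4) = (1/12) / (1/3) = 1/4.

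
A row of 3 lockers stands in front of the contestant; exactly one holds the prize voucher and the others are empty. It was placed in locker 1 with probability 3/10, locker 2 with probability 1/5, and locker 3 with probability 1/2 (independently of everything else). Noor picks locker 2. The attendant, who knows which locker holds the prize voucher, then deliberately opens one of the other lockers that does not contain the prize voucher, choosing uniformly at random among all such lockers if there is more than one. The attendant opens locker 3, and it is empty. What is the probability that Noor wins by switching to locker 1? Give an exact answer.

Apply Bayes' rule, conditioning on where the prize voucher actually is.
If it is in locker 1 (prior 3/10): the attendant has no choice, probability 1; weight (3/10)·1 = 3/10.
If it is in locker 2 (prior 1/5): the attendant has 2 equally likely choices, so probability 1/2; weight (1/5)·(1/2) = 1/10.
If it is in locker 3 (prior 1/2): the attendant opened locker 3, so this case is ruled out; weight (1/2)·0 = 0.
The weights sum to 2/5.
So P(the prize voucher in locker 1 | the attendant opened locker 3) = (3/10) / (2/5) = 3/4.

3/4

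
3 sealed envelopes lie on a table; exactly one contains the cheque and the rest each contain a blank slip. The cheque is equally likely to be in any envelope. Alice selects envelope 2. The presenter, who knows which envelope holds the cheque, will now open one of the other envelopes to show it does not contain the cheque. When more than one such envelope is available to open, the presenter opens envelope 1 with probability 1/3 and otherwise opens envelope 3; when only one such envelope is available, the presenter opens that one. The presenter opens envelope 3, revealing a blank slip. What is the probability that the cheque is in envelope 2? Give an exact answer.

2/5

Apply Bayes' rule, conditioning on where the cheque actually is.
If it is in envelope 1 (prior 1/3): only envelope 3 is available, probability 1; weight (1/3)·1 = 1/3.
If it is in envelope 2 (prior 1/3): envelope 1 is available but not opened, probability 2/3; weight (1/3)·(2/3) = 2/9.
If it is in envelope 3 (prior 1/3): the presenter opened envelope 3, so this case is ruled out; weight (1/3)·0 = 0.
The weights sum to 5/9.
So P(the cheque in envelope 2 | the presenter opened envelope 3) = (2/9) / (5/9) = 2/5.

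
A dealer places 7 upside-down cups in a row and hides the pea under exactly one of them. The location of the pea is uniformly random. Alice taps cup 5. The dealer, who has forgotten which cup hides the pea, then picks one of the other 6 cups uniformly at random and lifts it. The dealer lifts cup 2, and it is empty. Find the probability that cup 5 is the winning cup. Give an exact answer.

Because the dealer chose which cup to lift without knowing where the pea is, the choice is independent of the prize location. Learning that cup 2 does not hold the pea simply rules out that one location and leaves the remaining 6 cups still equally likely by symmetry.
So P(the pea under cup 5) = 1/6.

1/6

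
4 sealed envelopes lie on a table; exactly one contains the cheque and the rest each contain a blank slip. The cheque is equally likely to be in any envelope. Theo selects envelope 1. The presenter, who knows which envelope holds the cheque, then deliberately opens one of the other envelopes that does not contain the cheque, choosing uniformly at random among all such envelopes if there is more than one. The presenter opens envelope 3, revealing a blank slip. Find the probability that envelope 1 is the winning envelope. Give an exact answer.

Apply Bayes' rule, conditioning on where the cheque actually is.
If it is in envelope 1 (prior 1/4): the presenter has 3 equally likely choices, so probability 1/3; weight (1/4)·(1/3) = 1/12.
If it is in either of envelopes 2 and 4 (prior 1/4 each): the presenter has 2 equally likely choices, so probability 1/2; weight (1/4)·(1/2) = 1/8 each.
If it is in envelope 3 (prior 1/4): the presenter opened envelope 3, so this case is ruled out; weight (1/4)·0 = 0.
The weights sum to 1/3.
So P(the cheque in envelope 1 | the presenter opened envelope 3) = (1/12) / (1/3) = 1/4.

1/4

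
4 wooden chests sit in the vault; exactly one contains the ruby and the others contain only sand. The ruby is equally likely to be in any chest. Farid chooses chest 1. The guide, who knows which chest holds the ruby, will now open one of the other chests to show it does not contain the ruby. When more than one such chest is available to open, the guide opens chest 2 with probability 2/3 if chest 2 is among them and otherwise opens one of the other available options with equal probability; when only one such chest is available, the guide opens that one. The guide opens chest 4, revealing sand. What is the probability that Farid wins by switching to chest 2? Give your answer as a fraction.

Apply Bayes' rule, conditioning on where the ruby actually is.
If it is in chest 1 (prior 1/4): chest 2 is available but not opened; chest 4 gets probability (1 − 2/3)/2 = 1/6; weight (1/4)·(1/6) = 1/24.
If it is in chest 2 (prior 1/4): chest 2 holds the prize so is unavailable; the guide chooses uniformly among the 2 others, probability 1/2; weight (1/4)·(1/2) = 1/8.
If it is in chest 3 (prior 1/4): chest 2 is available but not opened, probability 1/3; weight (1/4)·(1/3) = 1/12.
If it is in chest 4 (prior 1/4): the guide opened chest 4, so this case is ruled out; weight (1/4)·0 = 0.
The weights sum to 1/4.
So P(the ruby in chest 2 | the guide opened chest 4) = (1/8) / (1/4) = 1/2.

1/2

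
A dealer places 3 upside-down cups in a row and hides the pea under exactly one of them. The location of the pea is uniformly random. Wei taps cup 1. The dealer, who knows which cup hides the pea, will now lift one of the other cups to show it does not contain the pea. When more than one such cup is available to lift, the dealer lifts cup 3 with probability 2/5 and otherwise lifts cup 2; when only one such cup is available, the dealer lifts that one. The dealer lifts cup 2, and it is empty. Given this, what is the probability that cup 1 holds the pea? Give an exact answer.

3/8

Apply Bayes' rule, conditioning on where the pea actually is.
If it is under cup 1 (prior 1/3): cup 3 is available but not opened, probability 3/5; weight (1/3)·(3/5) = 1/5.
If it is under cup 2 (prior 1/3): the dealer opened cup 2, so this case is ruled out; weight (1/3)·0 = 0.
If it is under cup 3 (prior 1/3): only cup 2 is available, probability 1; weight (1/3)·1 = 1/3.
The weights sum to 8/15.
So P(the pea under cup 1 | the dealer opened cup 2) = (1/5) / (8/15) = 3/8.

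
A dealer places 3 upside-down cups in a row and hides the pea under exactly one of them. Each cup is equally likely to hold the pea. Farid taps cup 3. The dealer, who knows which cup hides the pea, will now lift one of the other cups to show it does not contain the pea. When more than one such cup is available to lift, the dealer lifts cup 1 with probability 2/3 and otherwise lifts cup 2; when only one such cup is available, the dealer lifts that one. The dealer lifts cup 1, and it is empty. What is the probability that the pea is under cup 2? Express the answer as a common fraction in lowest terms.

Apply Bayes' rule, conditioning on where the pea actually is.
If it is under cup 1 (prior 1/3): the dealer opened cup 1, so this case is ruled out; weight (1/3)·0 = 0.
If it is under cup 2 (prior 1/3): only cup 1 is available, probability 1; weight (1/3)·1 = 1/3.
If it is under cup 3 (prior 1/3): cup 1 is available, opened with probability 2/3; weight (1/3)·(2/3) = 2/9.
The weights sum to 5/9.
So P(the pea under cup 2 | the dealer opened cup 1) = (1/3) / (5/9) = 3/5.

3/5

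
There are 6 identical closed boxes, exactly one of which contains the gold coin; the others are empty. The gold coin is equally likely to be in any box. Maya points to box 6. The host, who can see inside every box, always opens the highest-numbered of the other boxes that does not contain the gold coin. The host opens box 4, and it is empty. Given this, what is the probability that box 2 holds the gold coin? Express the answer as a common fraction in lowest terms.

0

Condition on the true location of the gold coin.
If it is in any of boxes 1, 2, 3, and 6 (prior 1/6 each): the host would have opened box 5 instead, probability 0; weight (1/6)·0 = 0 each.
If it is in box 4 (prior 1/6): the host opened box 4, so this case is ruled out; weight (1/6)·0 = 0.
If it is in box 5 (prior 1/6): box 4 is the highest-numbered option available, probability 1; weight (1/6)·1 = 1/6.
The weights sum to 1/6.
So P(the gold coin in box 2 | the host opened box 4) = 0 / (1/6) = 0.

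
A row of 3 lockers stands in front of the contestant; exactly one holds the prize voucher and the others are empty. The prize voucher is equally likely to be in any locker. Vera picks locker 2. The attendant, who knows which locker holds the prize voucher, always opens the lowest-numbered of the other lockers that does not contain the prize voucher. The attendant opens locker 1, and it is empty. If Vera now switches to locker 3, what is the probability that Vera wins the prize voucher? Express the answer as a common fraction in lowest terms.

1/2

Condition on the true location of the prize voucher.
If it is in locker 1 (prior 1/3): the attendant opened locker 1, so this case is ruled out; weight (1/3)·0 = 0.
If it is in either of lockers 2 and 3 (prior 1/3 each): locker 1 is the lowest-numbered option available, probability 1; weight (1/3)·1 = 1/3 each.
The weights sum to 2/3.
So P(the prize voucher in locker 3 | the attendant opened locker 1) = (1/3) / (2/3) = 1/2.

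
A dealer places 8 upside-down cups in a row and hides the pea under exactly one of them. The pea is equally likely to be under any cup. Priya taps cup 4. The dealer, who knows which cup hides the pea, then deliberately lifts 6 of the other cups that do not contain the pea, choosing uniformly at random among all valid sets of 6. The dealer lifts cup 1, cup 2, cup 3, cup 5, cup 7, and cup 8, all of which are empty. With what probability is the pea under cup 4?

1/8

Condition on the true location of the pea.
If it is under any of cups 1, 2, 3, 5, 7, and 8 (prior 1/8 each): that cup was opened and seen not to hold the prize — ruled out; weight (1/8)·0 = 0 each.
If it is under cup 4 (prior 1/8): the dealer has 7 equally likely choices, so probability 1/7; weight (1/8)·(1/7) = 1/56.
If it is under cup 6 (prior 1/8): the dealer has no choice, probability 1; weight (1/8)·1 = 1/8.
The weights sum to 1/7.
So P(the pea under cup 4 | the dealer opened cup 1, cup 2, cup 3, cup 5, cup 7, and cup 8) = (1/56) / (1/7) = 1/8.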